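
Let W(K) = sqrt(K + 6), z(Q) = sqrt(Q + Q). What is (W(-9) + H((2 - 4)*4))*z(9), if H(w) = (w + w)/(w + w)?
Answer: 3*sqrt(2) + 3*I*sqrt(6) ≈ 4.2426 + 7.3485*I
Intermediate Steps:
z(Q) = sqrt(2)*sqrt(Q) (z(Q) = sqrt(2*Q) = sqrt(2)*sqrt(Q))
W(K) = sqrt(6 + K)
H(w) = 1 (H(w) = (2*w)/((2*w)) = (2*w)*(1/(2*w)) = 1)
(W(-9) + H((2 - 4)*4))*z(9) = (sqrt(6 - 9) + 1)*(sqrt(2)*sqrt(9)) = (sqrt(-3) + 1)*(sqrt(2)*3) = (I*sqrt(3) + 1)*(3*sqrt(2)) = (1 + I*sqrt(3))*(3*sqrt(2)) = 3*sqrt(2)*(1 + I*sqrt(3))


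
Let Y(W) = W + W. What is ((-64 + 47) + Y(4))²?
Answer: 81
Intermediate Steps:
Y(W) = 2*W
((-64 + 47) + Y(4))² = ((-64 + 47) + 2*4)² = (-17 + 8)² = (-9)² = 81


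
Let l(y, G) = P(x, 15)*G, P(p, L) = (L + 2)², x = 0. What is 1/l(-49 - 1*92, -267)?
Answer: -1/77163 ≈ -1.2960e-5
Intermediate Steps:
P(p, L) = (2 + L)²
l(y, G) = 289*G (l(y, G) = (2 + 15)²*G = 17²*G = 289*G)
1/l(-49 - 1*92, -267) = 1/(289*(-267)) = 1/(-77163) = -1/77163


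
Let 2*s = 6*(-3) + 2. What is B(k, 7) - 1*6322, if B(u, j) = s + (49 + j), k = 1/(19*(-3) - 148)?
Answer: -6274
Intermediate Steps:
k = -1/205 (k = 1/(-57 - 148) = 1/(-205) = -1/205 ≈ -0.0048781)
s = -8 (s = (6*(-3) + 2)/2 = (-18 + 2)/2 = (½)*(-16) = -8)
B(u, j) = 41 + j (B(u, j) = -8 + (49 + j) = 41 + j)
B(k, 7) - 1*6322 = (41 + 7) - 1*6322 = 48 - 6322 = -6274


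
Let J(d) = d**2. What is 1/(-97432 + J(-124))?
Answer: -1/82056 ≈ -1.2187e-5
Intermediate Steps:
1/(-97432 + J(-124)) = 1/(-97432 + (-124)**2) = 1/(-97432 + 15376) = 1/(-82056) = -1/82056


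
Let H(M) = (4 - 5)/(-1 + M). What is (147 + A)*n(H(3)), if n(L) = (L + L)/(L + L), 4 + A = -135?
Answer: 8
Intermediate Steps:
A = -139 (A = -4 - 135 = -139)
H(M) = -1/(-1 + M)
n(L) = 1 (n(L) = (2*L)/((2*L)) = (2*L)*(1/(2*L)) = 1)
(147 + A)*n(H(3)) = (147 - 139)*1 = 8*1 = 8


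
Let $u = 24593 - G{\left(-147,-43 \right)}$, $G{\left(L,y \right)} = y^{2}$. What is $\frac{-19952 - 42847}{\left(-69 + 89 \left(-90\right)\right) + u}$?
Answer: $- \frac{62799}{14665} \approx -4.2822$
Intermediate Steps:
$u = 22744$ ($u = 24593 - \left(-43\right)^{2} = 24593 - 1849 = 22744$)
$\frac{-19952 - 42847}{\left(-69 + 89 \left(-90\right)\right) + u} = \frac{-19952 - 42847}{\left(-69 + 89 \left(-90\right)\right) + 22744} = - \frac{62799}{\left(-69 - 8010\right) + 22744} = - \frac{62799}{-8079 + 22744} = - \frac{62799}{14665}$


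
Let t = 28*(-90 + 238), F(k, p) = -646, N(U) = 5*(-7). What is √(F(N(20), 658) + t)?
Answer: √3498 ≈ 59.144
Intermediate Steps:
N(U) = -35
t = 4144 (t = 28*148 = 4144)
√(F(N(20), 658) + t) = √(-646 + 4144) = √3498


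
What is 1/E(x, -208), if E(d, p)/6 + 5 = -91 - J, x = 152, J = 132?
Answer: -1/1368 ≈ -0.00073099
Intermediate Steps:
E(d, p) = -1368 (E(d, p) = -30 + 6*(-91 - 1*132) = -30 + 6*(-91 - 132) = -30 + 6*(-223) = -30 - 1338 = -1368)
1/E(x, -208) = 1/(-1368) = -1/1368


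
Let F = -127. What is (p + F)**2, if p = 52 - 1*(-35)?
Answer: 1600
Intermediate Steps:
p = 87 (p = 52 + 35 = 87)
(p + F)**2 = (87 - 127)**2 = (-40)**2 = 1600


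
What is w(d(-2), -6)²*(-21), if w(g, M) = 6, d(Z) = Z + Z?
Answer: -756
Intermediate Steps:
d(Z) = 2*Z
w(d(-2), -6)²*(-21) = 6²*(-21) = 36*(-21) = -756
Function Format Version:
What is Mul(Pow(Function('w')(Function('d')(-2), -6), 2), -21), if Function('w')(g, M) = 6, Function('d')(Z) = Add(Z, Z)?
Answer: -756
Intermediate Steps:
Function('d')(Z) = Mul(2, Z)
Mul(Pow(Function('w')(Function('d')(-2), -6), 2), -21) = Mul(Pow(6, 2), -21) = Mul(36, -21) = -756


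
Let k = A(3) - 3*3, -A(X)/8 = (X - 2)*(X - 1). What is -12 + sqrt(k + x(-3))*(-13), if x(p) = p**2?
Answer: -12 - 52*I ≈ -12.0 - 52.0*I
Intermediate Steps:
A(X) = -8*(-1 + X)*(-2 + X) (A(X) = -8*(X - 2)*(X - 1) = -8*(-2 + X)*(-1 + X) = -8*(-1 + X)*(-2 + X))
k = -25 (k = (-16 - 8*3**2 + 24*3) - 3*3 = (-16 - 8*9 + 72) - 9 = (-16 - 72 + 72) - 9 = -16 - 9 = -25)
-12 + sqrt(k + x(-3))*(-13) = -12 + sqrt(-25 + (-3)**2)*(-13) = -12 + sqrt(-25 + 9)*(-13) = -12 + sqrt(-16)*(-13) = -12 + (4*I)*(-13) = -12 - 52*I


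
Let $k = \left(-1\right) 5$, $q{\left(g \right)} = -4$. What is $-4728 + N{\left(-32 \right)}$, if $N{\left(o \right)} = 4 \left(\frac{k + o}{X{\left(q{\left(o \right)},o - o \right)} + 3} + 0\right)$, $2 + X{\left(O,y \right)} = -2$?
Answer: $-4580$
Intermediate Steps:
$X{\left(O,y \right)} = -4$ ($X{\left(O,y \right)} = -2 - 2 = -4$)
$k = -5$
$N{\left(o \right)} = 20 - 4 o$ ($N{\left(o \right)} = 4 \left(\frac{-5 + o}{-4 + 3} + 0\right) = 4 \left(\frac{-5 + o}{-1} + 0\right) = 4 \left(\left(-5 + o\right) \left(-1\right) + 0\right) = 4 \left(\left(5 - o\right) + 0\right) = 4 \left(5 - o\right) = 20 - 4 o$)
$-4728 + N{\left(-32 \right)} = -4728 + \left(20 - -128\right) = -4728 + \left(20 + 128\right) = -4728 + 148 = -4580$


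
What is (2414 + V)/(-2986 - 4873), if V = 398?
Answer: -2812/7859 ≈ -0.35781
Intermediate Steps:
(2414 + V)/(-2986 - 4873) = (2414 + 398)/(-2986 - 4873) = 2812/(-7859) = 2812*(-1/7859) = -2812/7859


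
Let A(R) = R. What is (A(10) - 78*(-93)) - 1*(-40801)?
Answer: 48065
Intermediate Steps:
(A(10) - 78*(-93)) - 1*(-40801) = (10 - 78*(-93)) - 1*(-40801) = (10 + 7254) + 40801 = 7264 + 40801 = 48065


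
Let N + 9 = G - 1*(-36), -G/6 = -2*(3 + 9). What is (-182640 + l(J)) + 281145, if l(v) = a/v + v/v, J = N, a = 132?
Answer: 5614886/57 ≈ 98507.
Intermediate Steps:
G = 144 (G = -(-12)*(3 + 9) = -(-12)*12 = -6*(-24) = 144)
N = 171 (N = -9 + (144 - 1*(-36)) = -9 + (144 + 36) = -9 + 180 = 171)
J = 171
l(v) = 1 + 132/v (l(v) = 132/v + v/v = 132/v + 1 = 1 + 132/v)
(-182640 + l(J)) + 281145 = (-182640 + (132 + 171)/171) + 281145 = (-182640 + (1/171)*303) + 281145 = (-182640 + 101/57) + 281145 = -10410379/57 + 281145 = 5614886/57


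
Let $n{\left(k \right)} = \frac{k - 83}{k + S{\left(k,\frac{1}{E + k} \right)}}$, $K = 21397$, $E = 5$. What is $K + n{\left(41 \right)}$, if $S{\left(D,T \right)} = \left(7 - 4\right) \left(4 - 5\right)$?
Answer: $\frac{406522}{19} \approx 21396.0$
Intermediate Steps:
$S{\left(D,T \right)} = -3$ ($S{\left(D,T \right)} = 3 \left(-1\right) = -3$)
$n{\left(k \right)} = \frac{-83 + k}{-3 + k}$ ($n{\left(k \right)} = \frac{k - 83}{k - 3} = \frac{-83 + k}{-3 + k}$)
$K + n{\left(41 \right)} = 21397 + \frac{-83 + 41}{-3 + 41} = 21397 + \frac{1}{38} \left(-42\right) = 21397 - \frac{21}{19} = \frac{406522}{19}$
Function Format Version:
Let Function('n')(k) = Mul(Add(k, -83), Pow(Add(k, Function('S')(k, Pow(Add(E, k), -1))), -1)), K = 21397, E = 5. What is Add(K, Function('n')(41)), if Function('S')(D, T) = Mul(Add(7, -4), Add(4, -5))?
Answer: Rational(406522, 19) ≈ 21396.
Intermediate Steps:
Function('S')(D, T) = -3 (Function('S')(D, T) = Mul(3, -1) = -3)
Function('n')(k) = Mul(Pow(Add(-3, k), -1), Add(-83, k)) (Function('n')(k) = Mul(Add(k, -83), Pow(Add(k, -3), -1)) = Mul(Add(-83, k), Pow(Add(-3, k), -1)) = Mul(Pow(Add(-3, k), -1), Add(-83, k)))
Add(K, Function('n')(41)) = Add(21397, Mul(Pow(Add(-3, 41), -1), Add(-83, 41))) = Add(21397, Mul(Pow(38, -1), -42)) = Add(21397, Mul(Rational(1, 38), -42)) = Add(21397, Rational(-21, 19)) = Rational(406522, 19)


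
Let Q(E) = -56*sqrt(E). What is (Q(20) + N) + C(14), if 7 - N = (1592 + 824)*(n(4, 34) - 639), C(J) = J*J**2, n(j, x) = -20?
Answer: 1594895 - 112*sqrt(5) ≈ 1.5946e+6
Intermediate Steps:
C(J) = J**3
N = 1592151 (N = 7 - (1592 + 824)*(-20 - 639) = 7 - 2416*(-659) = 7 - 1*(-1592144) = 7 + 1592144 = 1592151)
(Q(20) + N) + C(14) = (-112*sqrt(5) + 1592151) + 14**3 = (-112*sqrt(5) + 1592151) + 2744 = (1592151 - 112*sqrt(5)) + 2744 = 1594895 - 112*sqrt(5)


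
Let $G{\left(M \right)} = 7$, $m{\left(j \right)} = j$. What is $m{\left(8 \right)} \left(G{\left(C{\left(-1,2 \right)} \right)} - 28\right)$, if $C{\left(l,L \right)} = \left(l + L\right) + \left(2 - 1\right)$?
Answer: $-168$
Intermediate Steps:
$C{\left(l,L \right)} = 1 + L + l$ ($C{\left(l,L \right)} = \left(L + l\right) + 1 = 1 + L + l$)
$m{\left(8 \right)} \left(G{\left(C{\left(-1,2 \right)} \right)} - 28\right) = 8 \left(7 - 28\right) = 8 \left(-21\right) = -168$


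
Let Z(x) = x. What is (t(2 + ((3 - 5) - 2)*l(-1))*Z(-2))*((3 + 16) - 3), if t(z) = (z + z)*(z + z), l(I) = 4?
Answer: -25088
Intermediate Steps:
t(z) = 4*z² (t(z) = (2*z)*(2*z) = 4*z²)
(t(2 + ((3 - 5) - 2)*l(-1))*Z(-2))*((3 + 16) - 3) = ((4*(2 + ((3 - 5) - 2)*4)²)*(-2))*((3 + 16) - 3) = ((4*(2 + (-2 - 2)*4)²)*(-2))*(19 - 3) = ((4*(2 - 4*4)²)*(-2))*16 = ((4*(2 - 16)²)*(-2))*16 = ((4*(-14)²)*(-2))*16 = ((4*196)*(-2))*16 = (784*(-2))*16 = -1568*16 = -25088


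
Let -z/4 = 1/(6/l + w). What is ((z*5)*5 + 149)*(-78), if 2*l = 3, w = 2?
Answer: -10322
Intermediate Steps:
l = 3/2 (l = (1/2)*3 = 3/2 ≈ 1.5000)
z = -2/3 (z = -4/(6/(3/2) + 2) = -4/(6*(2/3) + 2) = -4/(4 + 2) = -4/6 = -4*1/6 = -2/3 ≈ -0.66667)
((z*5)*5 + 149)*(-78) = (-2/3*5*5 + 149)*(-78) = (-10/3*5 + 149)*(-78) = (-50/3 + 149)*(-78) = (397/3)*(-78) = -10322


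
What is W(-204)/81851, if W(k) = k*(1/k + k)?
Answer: 41617/81851 ≈ 0.50845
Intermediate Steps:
W(k) = k*(k + 1/k) (W(k) = k*(1/k + k) = k*(k + 1/k))
W(-204)/81851 = (1 + (-204)²)/81851 = (1 + 41616)*(1/81851) = 41617*(1/81851) = 41617/81851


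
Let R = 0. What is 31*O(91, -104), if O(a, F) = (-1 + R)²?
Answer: 31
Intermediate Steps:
O(a, F) = 1 (O(a, F) = (-1 + 0)² = (-1)² = 1)
31*O(91, -104) = 31*1 = 31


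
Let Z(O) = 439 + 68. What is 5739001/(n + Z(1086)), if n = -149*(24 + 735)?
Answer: -5739001/112584 ≈ -50.975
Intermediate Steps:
Z(O) = 507
n = -113091 (n = -149*759 = -113091)
5739001/(n + Z(1086)) = 5739001/(-113091 + 507) = 5739001/(-112584) = 5739001*(-1/112584) = -5739001/112584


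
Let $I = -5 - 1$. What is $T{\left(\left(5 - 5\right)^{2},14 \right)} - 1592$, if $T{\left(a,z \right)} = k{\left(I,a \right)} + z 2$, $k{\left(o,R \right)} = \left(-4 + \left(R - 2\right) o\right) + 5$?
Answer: $-1551$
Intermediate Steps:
$I = -6$ ($I = -5 - 1 = -6$)
$k{\left(o,R \right)} = 1 + o \left(-2 + R\right)$ ($k{\left(o,R \right)} = \left(-4 + \left(-2 + R\right) o\right) + 5 = \left(-4 + o \left(-2 + R\right)\right) + 5 = 1 + o \left(-2 + R\right)$)
$T{\left(a,z \right)} = 13 - 6 a + 2 z$ ($T{\left(a,z \right)} = \left(1 - -12 + a \left(-6\right)\right) + z 2 = \left(1 + 12 - 6 a\right) + 2 z = \left(13 - 6 a\right) + 2 z = 13 - 6 a + 2 z$)
$T{\left(\left(5 - 5\right)^{2},14 \right)} - 1592 = \left(13 - 6 \left(5 - 5\right)^{2} + 2 \cdot 14\right) - 1592 = \left(13 - 6 \cdot 0^{2} + 28\right) - 1592 = \left(13 - 0 + 28\right) - 1592 = \left(13 + 0 + 28\right) - 1592 = 41 - 1592 = -1551$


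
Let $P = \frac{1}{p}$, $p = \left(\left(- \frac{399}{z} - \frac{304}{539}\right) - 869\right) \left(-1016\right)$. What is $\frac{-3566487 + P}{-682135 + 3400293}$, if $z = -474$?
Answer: $- \frac{134038990195203127}{102156310540632472} \approx -1.3121$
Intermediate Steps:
$p = \frac{37582918484}{42581}$ ($p = \left(\left(- \frac{399}{-474} - \frac{304}{539}\right) - 869\right) \left(-1016\right) = \left(\left(\left(-399\right) \left(- \frac{1}{474}\right) - \frac{304}{539}\right) - 869\right) \left(-1016\right) = \left(\left(\frac{133}{158} - \frac{304}{539}\right) - 869\right) \left(-1016\right) = \left(\frac{23655}{85162} - 869\right) \left(-1016\right) = \left(- \frac{73982123}{85162}\right) \left(-1016\right) = \frac{37582918484}{42581} \approx 8.8262 \cdot 10^{5}$)
$P = \frac{42581}{37582918484}$ ($P = \frac{1}{\frac{37582918484}{42581}} = \frac{42581}{37582918484} \approx 1.133 \cdot 10^{-6}$)
$\frac{-3566487 + P}{-682135 + 3400293} = \frac{-3566487 + \frac{42581}{37582918484}}{-682135 + 3400293} = - \frac{134038990195203127}{37582918484 \cdot 2718158} = \left(- \frac{134038990195203127}{37582918484}\right) \frac{1}{2718158} = - \frac{134038990195203127}{102156310540632472}$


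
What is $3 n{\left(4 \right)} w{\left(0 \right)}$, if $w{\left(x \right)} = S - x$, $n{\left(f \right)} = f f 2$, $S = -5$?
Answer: $-480$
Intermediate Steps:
$n{\left(f \right)} = 2 f^{2}$ ($n{\left(f \right)} = f^{2} \cdot 2 = 2 f^{2}$)
$w{\left(x \right)} = -5 - x$
$3 n{\left(4 \right)} w{\left(0 \right)} = 3 \cdot 2 \cdot 4^{2} \left(-5 - 0\right) = 3 \cdot 2 \cdot 16 \left(-5 + 0\right) = 3 \cdot 32 \left(-5\right) = 96 \left(-5\right) = -480$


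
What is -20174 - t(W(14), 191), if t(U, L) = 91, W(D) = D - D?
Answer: -20265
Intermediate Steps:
W(D) = 0
-20174 - t(W(14), 191) = -20174 - 1*91 = -20174 - 91 = -20265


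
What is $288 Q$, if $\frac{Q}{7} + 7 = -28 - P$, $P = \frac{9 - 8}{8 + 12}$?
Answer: $- \frac{353304}{5} \approx -70661.0$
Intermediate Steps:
$P = \frac{1}{20}$ ($P = 1 \cdot \frac{1}{20} = \frac{1}{20} \approx 0.05$)
$Q = - \frac{4907}{20}$ ($Q = -49 + 7 \left(-28 - \frac{1}{20}\right) = -49 + 7 \left(- \frac{561}{20}\right) = -49 - \frac{3927}{20} = - \frac{4907}{20} \approx -245.35$)
$288 Q = 288 \left(- \frac{4907}{20}\right) = - \frac{353304}{5}$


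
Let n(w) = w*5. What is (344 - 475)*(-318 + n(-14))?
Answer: 50828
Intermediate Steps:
n(w) = 5*w
(344 - 475)*(-318 + n(-14)) = (344 - 475)*(-318 + 5*(-14)) = -131*(-318 - 70) = -131*(-388) = 50828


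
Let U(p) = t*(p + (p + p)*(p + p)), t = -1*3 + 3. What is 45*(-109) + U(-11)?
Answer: -4905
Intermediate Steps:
t = 0 (t = -3 + 3 = 0)
U(p) = 0 (U(p) = 0*(p + (p + p)*(p + p)) = 0*(p + (2*p)*(2*p)) = 0*(p + 4*p**2) = 0)
45*(-109) + U(-11) = 45*(-109) + 0 = -4905 + 0 = -4905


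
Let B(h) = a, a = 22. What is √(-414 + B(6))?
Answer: 14*I*√2 ≈ 19.799*I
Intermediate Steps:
B(h) = 22
√(-414 + B(6)) = √(-414 + 22) = √(-392) = 14*I*√2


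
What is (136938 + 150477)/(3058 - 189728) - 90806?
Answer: -3390208687/37334 ≈ -90808.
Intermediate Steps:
(136938 + 150477)/(3058 - 189728) - 90806 = 287415/(-186670) - 90806 = 287415*(-1/186670) - 90806 = -57483/37334 - 90806 = -3390208687/37334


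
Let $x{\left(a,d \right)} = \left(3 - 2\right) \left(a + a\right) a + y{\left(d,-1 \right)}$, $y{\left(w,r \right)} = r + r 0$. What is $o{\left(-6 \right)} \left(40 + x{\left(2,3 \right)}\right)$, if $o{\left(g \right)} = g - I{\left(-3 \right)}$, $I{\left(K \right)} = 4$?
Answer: $-470$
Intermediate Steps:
$y{\left(w,r \right)} = r$ ($y{\left(w,r \right)} = r + 0 = r$)
$o{\left(g \right)} = -4 + g$ ($o{\left(g \right)} = g - 4 = -4 + g$)
$x{\left(a,d \right)} = -1 + 2 a^{2}$ ($x{\left(a,d \right)} = \left(3 - 2\right) \left(a + a\right) a - 1 = 1 \cdot 2 a a - 1 = 2 a a - 1 = 2 a^{2} - 1 = -1 + 2 a^{2}$)
$o{\left(-6 \right)} \left(40 + x{\left(2,3 \right)}\right) = \left(-4 - 6\right) \left(40 - \left(1 - 2 \cdot 2^{2}\right)\right) = - 10 \left(40 + \left(-1 + 2 \cdot 4\right)\right) = - 10 \left(40 + \left(-1 + 8\right)\right) = - 10 \left(40 + 7\right) = \left(-10\right) 47 = -470$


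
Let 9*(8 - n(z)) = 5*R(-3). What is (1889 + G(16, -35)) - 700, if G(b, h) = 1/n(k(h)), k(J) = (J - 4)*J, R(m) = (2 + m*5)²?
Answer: 919088/773 ≈ 1189.0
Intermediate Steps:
R(m) = (2 + 5*m)²
k(J) = J*(-4 + J) (k(J) = (-4 + J)*J = J*(-4 + J))
n(z) = -773/9 (n(z) = 8 - 5*(2 + 5*(-3))²/9 = 8 - 5*(2 - 15)²/9 = 8 - 5*(-13)²/9 = 8 - 5*169/9 = 8 - ⅑*845 = 8 - 845/9 = -773/9)
G(b, h) = -9/773 (G(b, h) = 1/(-773/9) = -9/773)
(1889 + G(16, -35)) - 700 = (1889 - 9/773) - 700 = 1460188/773 - 700 = 919088/773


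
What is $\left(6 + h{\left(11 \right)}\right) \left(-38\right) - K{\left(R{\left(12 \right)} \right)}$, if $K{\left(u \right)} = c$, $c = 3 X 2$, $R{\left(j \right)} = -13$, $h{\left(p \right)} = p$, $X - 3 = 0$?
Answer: $-664$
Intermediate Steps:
$X = 3$ ($X = 3 + 0 = 3$)
$c = 18$ ($c = 3 \cdot 3 \cdot 2 = 9 \cdot 2 = 18$)
$K{\left(u \right)} = 18$
$\left(6 + h{\left(11 \right)}\right) \left(-38\right) - K{\left(R{\left(12 \right)} \right)} = \left(6 + 11\right) \left(-38\right) - 18 = 17 \left(-38\right) - 18 = -646 - 18 = -664$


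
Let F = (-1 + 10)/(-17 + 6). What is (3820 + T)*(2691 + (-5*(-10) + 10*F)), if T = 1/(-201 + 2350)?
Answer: 246776190041/23639 ≈ 1.0439e+7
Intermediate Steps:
T = 1/2149 ≈ 0.00046533
F = -9/11 (F = 9/(-11) = 9*(-1/11) = -9/11 ≈ -0.81818)
(3820 + T)*(2691 + (-5*(-10) + 10*F)) = (3820 + 1/2149)*(2691 + (-5*(-10) + 10*(-9/11))) = 8209181*(2691 + (50 - 90/11))/2149 = 8209181*(2691 + 460/11)/2149 = (8209181/2149)*(30061/11) = 246776190041/23639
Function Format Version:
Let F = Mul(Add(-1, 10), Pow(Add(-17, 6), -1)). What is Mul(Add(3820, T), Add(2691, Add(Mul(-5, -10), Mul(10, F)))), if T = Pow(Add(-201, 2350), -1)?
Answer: Rational(246776190041, 23639) ≈ 1.0439e+7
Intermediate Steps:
T = Rational(1, 2149) (T = Pow(2149, -1) = Rational(1, 2149) ≈ 0.00046533)
F = Rational(-9, 11) (F = Mul(9, Pow(-11, -1)) = Mul(9, Rational(-1, 11)) = Rational(-9, 11) ≈ -0.81818)
Mul(Add(3820, T), Add(2691, Add(Mul(-5, -10), Mul(10, F)))) = Mul(Add(3820, Rational(1, 2149)), Add(2691, Add(Mul(-5, -10), Mul(10, Rational(-9, 11))))) = Mul(Rational(8209181, 2149), Add(2691, Add(50, Rational(-90, 11)))) = Mul(Rational(8209181, 2149), Add(2691, Rational(460, 11))) = Mul(Rational(8209181, 2149), Rational(30061, 11)) = Rational(246776190041, 23639)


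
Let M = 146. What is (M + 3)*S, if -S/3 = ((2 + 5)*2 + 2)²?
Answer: -114432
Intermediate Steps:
S = -768 (S = -3*((2 + 5)*2 + 2)² = -3*(7*2 + 2)² = -3*(14 + 2)² = -3*16² = -3*256 = -768)
(M + 3)*S = (146 + 3)*(-768) = 149*(-768) = -114432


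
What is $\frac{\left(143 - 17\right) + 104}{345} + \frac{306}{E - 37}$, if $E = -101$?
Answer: $- \frac{107}{69} \approx -1.5507$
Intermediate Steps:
$\frac{\left(143 - 17\right) + 104}{345} + \frac{306}{E - 37} = \frac{\left(143 - 17\right) + 104}{345} + \frac{306}{-101 - 37} = \left(126 + 104\right) \frac{1}{345} + \frac{306}{-101 - 37} = 230 \cdot \frac{1}{345} + \frac{306}{-138} = \frac{2}{3} + 306 \left(- \frac{1}{138}\right) = \frac{2}{3} - \frac{51}{23} = - \frac{107}{69}$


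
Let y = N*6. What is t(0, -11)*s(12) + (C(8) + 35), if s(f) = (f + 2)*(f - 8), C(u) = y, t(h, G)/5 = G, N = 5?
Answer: -3015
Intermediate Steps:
y = 30 (y = 5*6 = 30)
t(h, G) = 5*G
C(u) = 30
s(f) = (-8 + f)*(2 + f) (s(f) = (2 + f)*(-8 + f) = (-8 + f)*(2 + f))
t(0, -11)*s(12) + (C(8) + 35) = (5*(-11))*(-16 + 12² - 6*12) + (30 + 35) = -55*(-16 + 144 - 72) + 65 = -55*56 + 65 = -3080 + 65 = -3015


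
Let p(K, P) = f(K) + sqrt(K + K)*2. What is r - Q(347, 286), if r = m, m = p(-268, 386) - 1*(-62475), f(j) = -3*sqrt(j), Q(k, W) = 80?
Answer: 62395 - 6*I*sqrt(67) + 4*I*sqrt(134) ≈ 62395.0 - 2.8088*I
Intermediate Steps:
p(K, P) = -3*sqrt(K) + 2*sqrt(2)*sqrt(K) (p(K, P) = -3*sqrt(K) + sqrt(K + K)*2 = -3*sqrt(K) + sqrt(2*K)*2 = -3*sqrt(K) + (sqrt(2)*sqrt(K))*2 = -3*sqrt(K) + 2*sqrt(2)*sqrt(K))
m = 62475 + 2*I*sqrt(67)*(-3 + 2*sqrt(2)) (m = sqrt(-268)*(-3 + 2*sqrt(2)) - 1*(-62475) = (2*I*sqrt(67))*(-3 + 2*sqrt(2)) + 62475 = 2*I*sqrt(67)*(-3 + 2*sqrt(2)) + 62475 = 62475 + 2*I*sqrt(67)*(-3 + 2*sqrt(2)) ≈ 62475.0 - 2.8088*I)
r = 62475 - 6*I*sqrt(67) + 4*I*sqrt(134) ≈ 62475.0 - 2.8088*I
r - Q(347, 286) = (62475 - 6*I*sqrt(67) + 4*I*sqrt(134)) - 1*80 = (62475 - 6*I*sqrt(67) + 4*I*sqrt(134)) - 80 = 62395 - 6*I*sqrt(67) + 4*I*sqrt(134)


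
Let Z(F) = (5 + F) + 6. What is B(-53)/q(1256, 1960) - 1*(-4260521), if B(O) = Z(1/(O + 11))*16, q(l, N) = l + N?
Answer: 35967318743/8442 ≈ 4.2605e+6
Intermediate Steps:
Z(F) = 11 + F
q(l, N) = N + l
B(O) = 176 + 16/(11 + O) (B(O) = (11 + 1/(O + 11))*16 = (11 + 1/(11 + O))*16 = 176 + 16/(11 + O))
B(-53)/q(1256, 1960) - 1*(-4260521) = (16*(122 + 11*(-53))/(11 - 53))/(1960 + 1256) - 1*(-4260521) = (16*(122 - 583)/(-42))/3216 + 4260521 = (16*(-1/42)*(-461))*(1/3216) + 4260521 = (3688/21)*(1/3216) + 4260521 = 461/8442 + 4260521 = 35967318743/8442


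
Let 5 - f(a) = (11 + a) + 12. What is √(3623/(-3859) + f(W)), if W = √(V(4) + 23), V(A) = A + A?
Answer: √(-282035015 - 14891881*√31)/3859 ≈ 4.9504*I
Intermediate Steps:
V(A) = 2*A
W = √31 (W = √(2*4 + 23) = √(8 + 23) = √31 ≈ 5.5678)
f(a) = -18 - a (f(a) = 5 - ((11 + a) + 12) = 5 - (23 + a) = 5 + (-23 - a) = -18 - a)
√(3623/(-3859) + f(W)) = √(3623/(-3859) + (-18 - √31)) = √(3623*(-1/3859) + (-18 - √31)) = √(-3623/3859 + (-18 - √31)) = √(-73085/3859 - √31)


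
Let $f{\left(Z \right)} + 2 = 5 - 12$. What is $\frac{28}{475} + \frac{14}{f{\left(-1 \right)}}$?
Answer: $- \frac{6398}{4275} \approx -1.4966$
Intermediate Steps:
$f{\left(Z \right)} = -9$ ($f{\left(Z \right)} = -2 + \left(5 - 12\right) = -2 - 7 = -9$)
$\frac{28}{475} + \frac{14}{f{\left(-1 \right)}} = \frac{28}{475} + \frac{14}{-9} = 28 \cdot \frac{1}{475} + 14 \left(- \frac{1}{9}\right) = \frac{28}{475} - \frac{14}{9} = - \frac{6398}{4275}$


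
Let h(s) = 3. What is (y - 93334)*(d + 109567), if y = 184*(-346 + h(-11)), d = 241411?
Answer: -54909104188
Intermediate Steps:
y = -63112 (y = 184*(-346 + 3) = 184*(-343) = -63112)
(y - 93334)*(d + 109567) = (-63112 - 93334)*(241411 + 109567) = -156446*350978 = -54909104188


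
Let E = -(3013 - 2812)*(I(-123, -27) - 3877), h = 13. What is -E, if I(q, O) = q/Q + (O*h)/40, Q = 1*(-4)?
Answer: -30994401/40 ≈ -7.7486e+5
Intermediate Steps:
Q = -4
I(q, O) = -q/4 + 13*O/40 (I(q, O) = q/(-4) + (O*13)/40 = q*(-¼) + (13*O)*(1/40) = -q/4 + 13*O/40)
E = 30994401/40 (E = -(3013 - 2812)*((-¼*(-123) + (13/40)*(-27)) - 3877) = -201*((123/4 - 351/40) - 3877) = -201*(879/40 - 3877) = -201*(-154201)/40 = -1*(-30994401/40) = 30994401/40 ≈ 7.7486e+5)
-E = -1*30994401/40 = -30994401/40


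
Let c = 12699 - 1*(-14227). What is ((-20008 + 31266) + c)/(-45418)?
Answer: -19092/22709 ≈ -0.84072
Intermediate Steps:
c = 26926 (c = 12699 + 14227 = 26926)
((-20008 + 31266) + c)/(-45418) = ((-20008 + 31266) + 26926)/(-45418) = (11258 + 26926)*(-1/45418) = 38184*(-1/45418) = -19092/22709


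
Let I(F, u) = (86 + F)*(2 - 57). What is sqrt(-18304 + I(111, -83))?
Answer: I*sqrt(29139) ≈ 170.7*I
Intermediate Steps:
I(F, u) = -4730 - 55*F (I(F, u) = (86 + F)*(-55) = -4730 - 55*F)
sqrt(-18304 + I(111, -83)) = sqrt(-18304 + (-4730 - 55*111)) = sqrt(-18304 + (-4730 - 6105)) = sqrt(-18304 - 10835) = sqrt(-29139) = I*sqrt(29139)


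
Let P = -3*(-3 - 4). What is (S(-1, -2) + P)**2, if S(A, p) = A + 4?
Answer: 576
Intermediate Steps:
P = 21 (P = -3*(-7) = 21)
S(A, p) = 4 + A
(S(-1, -2) + P)**2 = ((4 - 1) + 21)**2 = (3 + 21)**2 = 24**2 = 576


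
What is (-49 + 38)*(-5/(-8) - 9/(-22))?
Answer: -91/8 ≈ -11.375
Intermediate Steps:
(-49 + 38)*(-5/(-8) - 9/(-22)) = -11*(-5*(-⅛) - 9*(-1/22)) = -11*(5/8 + 9/22) = -11*91/88 = -91/8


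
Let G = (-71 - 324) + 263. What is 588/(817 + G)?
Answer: 588/685 ≈ 0.85839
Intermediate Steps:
G = -132 (G = -395 + 263 = -132)
588/(817 + G) = 588/(817 - 132) = 588/685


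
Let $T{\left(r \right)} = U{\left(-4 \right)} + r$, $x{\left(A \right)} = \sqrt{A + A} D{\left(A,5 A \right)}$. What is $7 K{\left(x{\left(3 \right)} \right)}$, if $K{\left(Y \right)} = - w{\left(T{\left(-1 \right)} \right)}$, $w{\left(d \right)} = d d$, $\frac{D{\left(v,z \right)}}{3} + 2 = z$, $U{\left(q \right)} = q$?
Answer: $-175$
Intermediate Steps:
$D{\left(v,z \right)} = -6 + 3 z$
$x{\left(A \right)} = \sqrt{2} \sqrt{A} \left(-6 + 15 A\right)$ ($x{\left(A \right)} = \sqrt{A + A} \left(-6 + 3 \cdot 5 A\right) = \sqrt{2 A} \left(-6 + 15 A\right) = \sqrt{2} \sqrt{A} \left(-6 + 15 A\right)$)
$T{\left(r \right)} = -4 + r$
$w{\left(d \right)} = d^{2}$
$K{\left(Y \right)} = -25$ ($K{\left(Y \right)} = - \left(-4 - 1\right)^{2} = - \left(-5\right)^{2} = \left(-1\right) 25 = -25$)
$7 K{\left(x{\left(3 \right)} \right)} = 7 \left(-25\right) = -175$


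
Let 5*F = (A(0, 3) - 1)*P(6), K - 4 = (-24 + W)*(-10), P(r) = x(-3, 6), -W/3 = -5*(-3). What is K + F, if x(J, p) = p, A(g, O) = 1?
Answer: 694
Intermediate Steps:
W = -45 (W = -(-15)*(-3) = -3*15 = -45)
P(r) = 6
K = 694 (K = 4 + (-24 - 45)*(-10) = 4 - 69*(-10) = 4 + 690 = 694)
F = 0 (F = ((1 - 1)*6)/5 = (0*6)/5 = (⅕)*0 = 0)
K + F = 694 + 0 = 694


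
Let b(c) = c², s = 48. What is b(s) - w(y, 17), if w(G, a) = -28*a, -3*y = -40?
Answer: 2780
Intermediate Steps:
y = 40/3 (y = -⅓*(-40) = 40/3 ≈ 13.333)
b(s) - w(y, 17) = 48² - (-28)*17 = 2304 - 1*(-476) = 2304 + 476 = 2780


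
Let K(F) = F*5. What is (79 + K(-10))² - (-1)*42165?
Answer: 43006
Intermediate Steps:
K(F) = 5*F
(79 + K(-10))² - (-1)*42165 = (79 + 5*(-10))² - (-1)*42165 = (79 - 50)² - 1*(-42165) = 29² + 42165 = 841 + 42165 = 43006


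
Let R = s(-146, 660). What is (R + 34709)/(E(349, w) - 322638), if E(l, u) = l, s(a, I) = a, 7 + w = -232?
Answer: -34563/322289 ≈ -0.10724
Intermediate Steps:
w = -239 (w = -7 - 232 = -239)
R = -146
(R + 34709)/(E(349, w) - 322638) = (-146 + 34709)/(349 - 322638) = 34563/(-322289) = 34563*(-1/322289) = -34563/322289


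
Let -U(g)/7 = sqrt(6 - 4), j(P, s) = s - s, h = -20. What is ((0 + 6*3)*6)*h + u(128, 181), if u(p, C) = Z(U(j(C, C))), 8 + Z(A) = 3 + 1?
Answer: -2164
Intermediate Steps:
j(P, s) = 0
U(g) = -7*sqrt(2) (U(g) = -7*sqrt(6 - 4) = -7*sqrt(2))
Z(A) = -4 (Z(A) = -8 + (3 + 1) = -8 + 4 = -4)
u(p, C) = -4
((0 + 6*3)*6)*h + u(128, 181) = ((0 + 6*3)*6)*(-20) - 4 = ((0 + 18)*6)*(-20) - 4 = (18*6)*(-20) - 4 = 108*(-20) - 4 = -2160 - 4 = -2164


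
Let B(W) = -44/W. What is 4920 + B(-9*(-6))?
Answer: 132818/27 ≈ 4919.2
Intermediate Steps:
4920 + B(-9*(-6)) = 4920 - 44/((-9*(-6))) = 4920 - 44/54 = 4920 - 44*1/54 = 4920 - 22/27 = 132818/27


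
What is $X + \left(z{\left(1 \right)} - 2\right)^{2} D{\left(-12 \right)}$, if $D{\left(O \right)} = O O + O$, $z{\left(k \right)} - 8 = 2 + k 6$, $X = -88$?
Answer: $25784$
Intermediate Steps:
$z{\left(k \right)} = 10 + 6 k$ ($z{\left(k \right)} = 8 + \left(2 + k 6\right) = 8 + \left(2 + 6 k\right) = 10 + 6 k$)
$D{\left(O \right)} = O + O^{2}$ ($D{\left(O \right)} = O^{2} + O = O + O^{2}$)
$X + \left(z{\left(1 \right)} - 2\right)^{2} D{\left(-12 \right)} = -88 + \left(\left(10 + 6 \cdot 1\right) - 2\right)^{2} \left(- 12 \left(1 - 12\right)\right) = -88 + \left(\left(10 + 6\right) - 2\right)^{2} \left(\left(-12\right) \left(-11\right)\right) = -88 + \left(16 - 2\right)^{2} \cdot 132 = -88 + 14^{2} \cdot 132 = -88 + 196 \cdot 132 = -88 + 25872 = 25784$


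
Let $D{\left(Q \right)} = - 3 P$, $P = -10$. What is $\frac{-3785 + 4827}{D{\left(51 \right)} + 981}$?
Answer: $\frac{1042}{1011} \approx 1.0307$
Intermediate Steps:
$D{\left(Q \right)} = 30$ ($D{\left(Q \right)} = \left(-3\right) \left(-10\right) = 30$)
$\frac{-3785 + 4827}{D{\left(51 \right)} + 981} = \frac{-3785 + 4827}{30 + 981} = \frac{1042}{1011}$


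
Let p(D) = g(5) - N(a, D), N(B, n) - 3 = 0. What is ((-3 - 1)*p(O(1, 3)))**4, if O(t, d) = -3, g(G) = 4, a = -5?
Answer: 256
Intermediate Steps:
N(B, n) = 3 (N(B, n) = 3 + 0 = 3)
p(D) = 1 (p(D) = 4 - 1*3 = 4 - 3 = 1)
((-3 - 1)*p(O(1, 3)))**4 = ((-3 - 1)*1)**4 = (-4*1)**4 = (-4)**4 = 256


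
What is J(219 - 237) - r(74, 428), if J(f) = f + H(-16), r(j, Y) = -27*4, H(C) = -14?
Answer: 76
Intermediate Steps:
r(j, Y) = -108
J(f) = -14 + f (J(f) = f - 14 = -14 + f)
J(219 - 237) - r(74, 428) = (-14 + (219 - 237)) - 1*(-108) = (-14 - 18) + 108 = -32 + 108 = 76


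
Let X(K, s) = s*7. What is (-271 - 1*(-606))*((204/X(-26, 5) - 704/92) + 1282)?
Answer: 69046314/161 ≈ 4.2886e+5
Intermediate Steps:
X(K, s) = 7*s
(-271 - 1*(-606))*((204/X(-26, 5) - 704/92) + 1282) = (-271 - 1*(-606))*((204/((7*5)) - 704/92) + 1282) = (-271 + 606)*((204/35 - 704*1/92) + 1282) = 335*((204*(1/35) - 176/23) + 1282) = 335*((204/35 - 176/23) + 1282) = 335*(-1468/805 + 1282) = 335*(1030542/805) = 69046314/161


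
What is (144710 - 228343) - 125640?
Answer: -209273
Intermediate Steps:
(144710 - 228343) - 125640 = -83633 - 125640 = -209273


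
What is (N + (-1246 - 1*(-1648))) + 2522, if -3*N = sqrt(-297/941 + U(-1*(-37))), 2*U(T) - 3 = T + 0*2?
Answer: 2924 - sqrt(17430143)/2823 ≈ 2922.5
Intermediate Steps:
U(T) = 3/2 + T/2 (U(T) = 3/2 + (T + 0*2)/2 = 3/2 + (T + 0)/2 = 3/2 + T/2)
N = -sqrt(17430143)/2823 (N = -sqrt(-297/941 + (3/2 + (-1*(-37))/2))/3 = -sqrt(-297*1/941 + (3/2 + (1/2)*37))/3 = -sqrt(-297/941 + (3/2 + 37/2))/3 = -sqrt(-297/941 + 20)/3 = -sqrt(17430143)/2823 ≈ -1.4789)
(N + (-1246 - 1*(-1648))) + 2522 = (-sqrt(17430143)/2823 + (-1246 - 1*(-1648))) + 2522 = (-sqrt(17430143)/2823 + (-1246 + 1648)) + 2522 = (-sqrt(17430143)/2823 + 402) + 2522 = (402 - sqrt(17430143)/2823) + 2522 = 2924 - sqrt(17430143)/2823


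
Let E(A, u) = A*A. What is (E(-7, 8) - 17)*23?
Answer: 736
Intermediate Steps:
E(A, u) = A²
(E(-7, 8) - 17)*23 = ((-7)² - 17)*23 = (49 - 17)*23 = 32*23 = 736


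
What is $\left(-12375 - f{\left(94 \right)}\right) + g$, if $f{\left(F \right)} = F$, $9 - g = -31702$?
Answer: $19242$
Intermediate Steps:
$g = 31711$ ($g = 9 - -31702 = 9 + 31702 = 31711$)
$\left(-12375 - f{\left(94 \right)}\right) + g = \left(-12375 - 94\right) + 31711 = -12469 + 31711 = 19242$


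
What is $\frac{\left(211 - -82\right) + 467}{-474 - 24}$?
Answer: $- \frac{380}{249} \approx -1.5261$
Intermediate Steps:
$\frac{\left(211 - -82\right) + 467}{-474 - 24} = \frac{\left(211 + 82\right) + 467}{-498} = \left(293 + 467\right) \left(- \frac{1}{498}\right) = 760 \left(- \frac{1}{498}\right) = - \frac{380}{249}$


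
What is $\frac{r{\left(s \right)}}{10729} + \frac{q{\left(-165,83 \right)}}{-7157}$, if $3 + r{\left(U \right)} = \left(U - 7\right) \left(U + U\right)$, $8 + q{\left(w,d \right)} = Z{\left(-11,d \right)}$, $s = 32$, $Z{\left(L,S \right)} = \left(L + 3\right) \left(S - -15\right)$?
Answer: $\frac{19927097}{76787453} \approx 0.25951$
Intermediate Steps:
$Z{\left(L,S \right)} = \left(3 + L\right) \left(15 + S\right)$ ($Z{\left(L,S \right)} = \left(3 + L\right) \left(S + 15\right) = \left(3 + L\right) \left(15 + S\right)$)
$q{\left(w,d \right)} = -128 - 8 d$ ($q{\left(w,d \right)} = -8 + \left(45 + 3 d + 15 \left(-11\right) - 11 d\right) = -8 + \left(45 + 3 d - 165 - 11 d\right) = -8 - \left(120 + 8 d\right) = -128 - 8 d$)
$r{\left(U \right)} = -3 + 2 U \left(-7 + U\right)$ ($r{\left(U \right)} = -3 + \left(U - 7\right) \left(U + U\right) = -3 + \left(-7 + U\right) 2 U = -3 + 2 U \left(-7 + U\right)$)
$\frac{r{\left(s \right)}}{10729} + \frac{q{\left(-165,83 \right)}}{-7157} = \frac{-3 - 448 + 2 \cdot 32^{2}}{10729} + \frac{-128 - 664}{-7157} = \left(-3 - 448 + 2 \cdot 1024\right) \frac{1}{10729} + \left(-128 - 664\right) \left(- \frac{1}{7157}\right) = \left(-3 - 448 + 2048\right) \frac{1}{10729} - - \frac{792}{7157} = 1597 \cdot \frac{1}{10729} + \frac{792}{7157} = \frac{1597}{10729} + \frac{792}{7157} = \frac{19927097}{76787453}$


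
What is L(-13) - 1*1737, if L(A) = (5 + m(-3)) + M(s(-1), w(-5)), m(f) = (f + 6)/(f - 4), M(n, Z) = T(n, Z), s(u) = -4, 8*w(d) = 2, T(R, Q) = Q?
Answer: -48501/28 ≈ -1732.2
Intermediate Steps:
w(d) = ¼ (w(d) = (⅛)*2 = ¼)
M(n, Z) = Z
m(f) = (6 + f)/(-4 + f)
L(A) = 135/28 (L(A) = (5 + (6 - 3)/(-4 - 3)) + ¼ = (5 + 3/(-7)) + ¼ = (5 - ⅐*3) + ¼ = (5 - 3/7) + ¼ = 32/7 + ¼ = 135/28)
L(-13) - 1*1737 = 135/28 - 1*1737 = 135/28 - 1737 = -48501/28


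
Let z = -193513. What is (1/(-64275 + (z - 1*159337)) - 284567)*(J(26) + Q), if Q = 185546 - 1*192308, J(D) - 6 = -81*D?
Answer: 1051919487521112/417125 ≈ 2.5218e+9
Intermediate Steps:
J(D) = 6 - 81*D
Q = -6762 (Q = 185546 - 192308 = -6762)
(1/(-64275 + (z - 1*159337)) - 284567)*(J(26) + Q) = (1/(-64275 + (-193513 - 1*159337)) - 284567)*((6 - 81*26) - 6762) = (1/(-64275 + (-193513 - 159337)) - 284567)*((6 - 2106) - 6762) = (1/(-64275 - 352850) - 284567)*(-2100 - 6762) = (1/(-417125) - 284567)*(-8862) = (-1/417125 - 284567)*(-8862) = -118700009876/417125*(-8862) = 1051919487521112/417125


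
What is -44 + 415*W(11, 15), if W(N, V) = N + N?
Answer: 9086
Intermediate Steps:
W(N, V) = 2*N
-44 + 415*W(11, 15) = -44 + 415*(2*11) = -44 + 415*22 = -44 + 9130 = 9086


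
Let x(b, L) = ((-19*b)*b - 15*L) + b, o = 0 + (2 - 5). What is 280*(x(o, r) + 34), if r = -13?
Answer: 15400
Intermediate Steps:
o = -3 (o = 0 - 3 = -3)
x(b, L) = b - 19*b² - 15*L (x(b, L) = (-19*b² - 15*L) + b = b - 19*b² - 15*L)
280*(x(o, r) + 34) = 280*((-3 - 19*(-3)² - 15*(-13)) + 34) = 280*((-3 - 19*9 + 195) + 34) = 280*((-3 - 171 + 195) + 34) = 280*(21 + 34) = 280*55 = 15400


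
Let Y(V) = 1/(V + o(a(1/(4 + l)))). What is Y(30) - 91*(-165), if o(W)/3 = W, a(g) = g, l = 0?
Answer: 1846849/123 ≈ 15015.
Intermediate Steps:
o(W) = 3*W
Y(V) = 1/(¾ + V) (Y(V) = 1/(V + 3/(4 + 0)) = 1/(V + 3/4) = 1/(V + 3*(¼)) = 1/(V + ¾) = 1/(¾ + V))
Y(30) - 91*(-165) = 4/(3 + 4*30) - 91*(-165) = 4/(3 + 120) + 15015 = 4/123 + 15015 = 1846849/123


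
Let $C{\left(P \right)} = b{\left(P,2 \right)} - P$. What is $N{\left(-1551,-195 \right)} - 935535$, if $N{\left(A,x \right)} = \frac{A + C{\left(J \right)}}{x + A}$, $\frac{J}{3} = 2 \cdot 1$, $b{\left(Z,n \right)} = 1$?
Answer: $- \frac{816721277}{873} \approx -9.3553 \cdot 10^{5}$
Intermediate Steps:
$J = 6$ ($J = 3 \cdot 2 \cdot 1 = 3 \cdot 2 = 6$)
$C{\left(P \right)} = 1 - P$
$N{\left(A,x \right)} = \frac{-5 + A}{A + x}$ ($N{\left(A,x \right)} = \frac{A + \left(1 - 6\right)}{x + A} = \frac{A + \left(1 - 6\right)}{A + x} = \frac{A - 5}{A + x} = \frac{-5 + A}{A + x}$)
$N{\left(-1551,-195 \right)} - 935535 = \frac{-5 - 1551}{-1551 - 195} - 935535 = \frac{1}{-1746} \left(-1556\right) - 935535 = \left(- \frac{1}{1746}\right) \left(-1556\right) - 935535 = \frac{778}{873} - 935535 = - \frac{816721277}{873}$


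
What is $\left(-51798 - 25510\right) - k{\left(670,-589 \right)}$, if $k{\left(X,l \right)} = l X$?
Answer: $317322$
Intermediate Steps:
$k{\left(X,l \right)} = X l$
$\left(-51798 - 25510\right) - k{\left(670,-589 \right)} = \left(-51798 - 25510\right) - 670 \left(-589\right) = -77308 - -394630 = -77308 + 394630 = 317322$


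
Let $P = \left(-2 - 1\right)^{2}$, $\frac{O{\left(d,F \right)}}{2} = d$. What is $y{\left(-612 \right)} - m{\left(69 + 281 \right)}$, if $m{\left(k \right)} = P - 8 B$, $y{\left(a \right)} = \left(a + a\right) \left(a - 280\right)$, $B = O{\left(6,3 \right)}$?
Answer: $1091895$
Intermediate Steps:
$O{\left(d,F \right)} = 2 d$
$B = 12$ ($B = 2 \cdot 6 = 12$)
$P = 9$ ($P = \left(-3\right)^{2} = 9$)
$y{\left(a \right)} = 2 a \left(-280 + a\right)$
$m{\left(k \right)} = -87$ ($m{\left(k \right)} = 9 - 96 = -87$)
$y{\left(-612 \right)} - m{\left(69 + 281 \right)} = 2 \left(-612\right) \left(-280 - 612\right) - -87 = 2 \left(-612\right) \left(-892\right) + 87 = 1091808 + 87 = 1091895$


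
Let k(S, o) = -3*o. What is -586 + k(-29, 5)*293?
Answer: -4981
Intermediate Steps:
-586 + k(-29, 5)*293 = -586 - 3*5*293 = -586 - 15*293 = -586 - 4395 = -4981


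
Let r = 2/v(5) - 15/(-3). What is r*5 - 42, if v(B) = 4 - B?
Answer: -27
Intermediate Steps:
r = 3 (r = 2/(4 - 1*5) - 15/(-3) = 2/(4 - 5) - 15*(-1/3) = 2/(-1) + 5 = 2*(-1) + 5 = -2 + 5 = 3)
r*5 - 42 = 3*5 - 42 = 15 - 42 = -27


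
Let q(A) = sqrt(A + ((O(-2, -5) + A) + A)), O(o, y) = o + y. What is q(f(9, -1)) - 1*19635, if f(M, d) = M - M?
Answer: -19635 + I*sqrt(7) ≈ -19635.0 + 2.6458*I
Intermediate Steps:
f(M, d) = 0
q(A) = sqrt(-7 + 3*A) (q(A) = sqrt(A + (((-2 - 5) + A) + A)) = sqrt(A + ((-7 + A) + A)) = sqrt(A + (-7 + 2*A)) = sqrt(-7 + 3*A))
q(f(9, -1)) - 1*19635 = sqrt(-7 + 3*0) - 1*19635 = sqrt(-7 + 0) - 19635 = sqrt(-7) - 19635 = I*sqrt(7) - 19635 = -19635 + I*sqrt(7)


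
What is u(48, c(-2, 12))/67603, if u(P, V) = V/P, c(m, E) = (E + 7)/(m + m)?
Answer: -19/12979776 ≈ -1.4638e-6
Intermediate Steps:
c(m, E) = (7 + E)/(2*m) (c(m, E) = (7 + E)/((2*m)) = (7 + E)*(1/(2*m)) = (7 + E)/(2*m))
u(48, c(-2, 12))/67603 = (((½)*(7 + 12)/(-2))/48)/67603 = (((½)*(-½)*19)*(1/48))*(1/67603) = -19/4*1/48*(1/67603) = -19/192*1/67603 = -19/12979776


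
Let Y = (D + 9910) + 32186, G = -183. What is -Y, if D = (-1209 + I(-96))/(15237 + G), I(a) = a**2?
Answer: -211240397/5018 ≈ -42097.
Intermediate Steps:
D = 2669/5018 (D = (-1209 + (-96)**2)/(15237 - 183) = (-1209 + 9216)/15054 = 8007*(1/15054) = 2669/5018 ≈ 0.53189)
Y = 211240397/5018 (Y = (2669/5018 + 9910) + 32186 = 49731049/5018 + 32186 = 211240397/5018 ≈ 42097.)
-Y = -1*211240397/5018 = -211240397/5018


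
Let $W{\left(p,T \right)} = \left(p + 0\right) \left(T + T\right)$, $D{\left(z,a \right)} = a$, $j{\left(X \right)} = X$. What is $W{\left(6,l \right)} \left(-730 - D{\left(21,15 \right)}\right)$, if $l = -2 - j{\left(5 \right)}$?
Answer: $62580$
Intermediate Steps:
$l = -7$ ($l = -2 - 5 = -7$)
$W{\left(p,T \right)} = 2 T p$ ($W{\left(p,T \right)} = p 2 T = 2 T p$)
$W{\left(6,l \right)} \left(-730 - D{\left(21,15 \right)}\right) = 2 \left(-7\right) 6 \left(-730 - 15\right) = - 84 \left(-730 - 15\right) = \left(-84\right) \left(-745\right) = 62580$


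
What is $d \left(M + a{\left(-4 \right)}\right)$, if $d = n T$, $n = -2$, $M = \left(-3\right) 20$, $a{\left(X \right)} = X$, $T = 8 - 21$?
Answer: $-1664$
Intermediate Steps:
$T = -13$ ($T = 8 - 21 = -13$)
$M = -60$
$d = 26$ ($d = \left(-2\right) \left(-13\right) = 26$)
$d \left(M + a{\left(-4 \right)}\right) = 26 \left(-60 - 4\right) = 26 \left(-64\right) = -1664$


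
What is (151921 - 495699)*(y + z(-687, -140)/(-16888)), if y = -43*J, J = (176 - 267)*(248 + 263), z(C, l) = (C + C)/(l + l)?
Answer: -812615475767492897/1182160 ≈ -6.8740e+11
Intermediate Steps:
z(C, l) = C/l (z(C, l) = (2*C)/((2*l)) = (2*C)*(1/(2*l)) = C/l)
J = -46501 (J = -91*511 = -46501)
y = 1999543 (y = -43*(-46501) = 1999543)
(151921 - 495699)*(y + z(-687, -140)/(-16888)) = (151921 - 495699)*(1999543 - 687/(-140)/(-16888)) = -343778*(1999543 - 687*(-1/140)*(-1/16888)) = -343778*(1999543 + (687/140)*(-1/16888)) = -343778*(1999543 - 687/2364320) = -343778*4727559505073/2364320 = -812615475767492897/1182160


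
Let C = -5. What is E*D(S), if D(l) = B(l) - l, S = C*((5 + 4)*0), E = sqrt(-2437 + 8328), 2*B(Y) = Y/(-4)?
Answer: 0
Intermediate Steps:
B(Y) = -Y/8 (B(Y) = (Y/(-4))/2 = (Y*(-1/4))/2 = (-Y/4)/2 = -Y/8)
E = sqrt(5891) ≈ 76.753
S = 0 (S = -5*(5 + 4)*0 = -45*0 = -5*0 = 0)
D(l) = -9*l/8 (D(l) = -l/8 - l = -9*l/8)
E*D(S) = sqrt(5891)*(-9/8*0) = sqrt(5891)*0 = 0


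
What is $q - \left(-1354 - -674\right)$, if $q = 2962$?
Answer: $3642$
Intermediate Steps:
$q - \left(-1354 - -674\right) = 2962 - \left(-1354 - -674\right) = 2962 - \left(-1354 + 674\right) = 2962 - -680 = 2962 + 680 = 3642$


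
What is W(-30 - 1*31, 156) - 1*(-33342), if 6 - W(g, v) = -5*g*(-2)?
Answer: 33958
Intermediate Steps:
W(g, v) = 6 - 10*g (W(g, v) = 6 - (-5*g)*(-2) = 6 - 10*g)
W(-30 - 1*31, 156) - 1*(-33342) = (6 - 10*(-30 - 1*31)) - 1*(-33342) = (6 - 10*(-30 - 31)) + 33342 = (6 - 10*(-61)) + 33342 = (6 + 610) + 33342 = 616 + 33342 = 33958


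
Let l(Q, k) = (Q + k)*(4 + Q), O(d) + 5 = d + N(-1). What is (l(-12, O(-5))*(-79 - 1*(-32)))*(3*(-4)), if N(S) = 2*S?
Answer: 108288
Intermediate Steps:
O(d) = -7 + d (O(d) = -5 + (d + 2*(-1)) = -5 + (d - 2) = -5 + (-2 + d) = -7 + d)
l(Q, k) = (4 + Q)*(Q + k)
(l(-12, O(-5))*(-79 - 1*(-32)))*(3*(-4)) = (((-12)**2 + 4*(-12) + 4*(-7 - 5) - 12*(-7 - 5))*(-79 - 1*(-32)))*(3*(-4)) = ((144 - 48 + 4*(-12) - 12*(-12))*(-79 + 32))*(-12) = ((144 - 48 - 48 + 144)*(-47))*(-12) = (192*(-47))*(-12) = -9024*(-12) = 108288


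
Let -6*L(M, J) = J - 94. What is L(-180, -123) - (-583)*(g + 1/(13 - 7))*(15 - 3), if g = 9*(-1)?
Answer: -370571/6 ≈ -61762.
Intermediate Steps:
g = -9
L(M, J) = 47/3 - J/6 (L(M, J) = -(J - 94)/6 = -(-94 + J)/6 = 47/3 - J/6)
L(-180, -123) - (-583)*(g + 1/(13 - 7))*(15 - 3) = (47/3 - 1/6*(-123)) - (-583)*(-9 + 1/(13 - 7))*(15 - 3) = (47/3 + 41/2) - (-583)*(-9 + 1/6)*12 = 217/6 - (-583)*(-9 + 1/6)*12 = 217/6 - (-583)*(-53/6*12) = 217/6 - (-583)*(-106) = 217/6 - 1*61798 = 217/6 - 61798 = -370571/6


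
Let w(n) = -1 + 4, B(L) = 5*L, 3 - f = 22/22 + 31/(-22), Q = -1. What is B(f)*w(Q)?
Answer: 1125/22 ≈ 51.136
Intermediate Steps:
f = 75/22 (f = 3 - (22/22 + 31/(-22)) = 3 - (22*(1/22) + 31*(-1/22)) = 3 - (1 - 31/22) = 3 - 1*(-9/22) = 3 + 9/22 = 75/22 ≈ 3.4091)
w(n) = 3
B(f)*w(Q) = (5*(75/22))*3 = (375/22)*3 = 1125/22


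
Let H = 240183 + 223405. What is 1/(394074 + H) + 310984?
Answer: 266719159409/857662 ≈ 3.1098e+5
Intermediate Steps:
H = 463588
1/(394074 + H) + 310984 = 1/(394074 + 463588) + 310984 = 1/857662 + 310984 = 266719159409/857662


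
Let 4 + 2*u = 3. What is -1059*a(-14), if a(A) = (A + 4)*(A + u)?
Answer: -153555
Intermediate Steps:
u = -½ (u = -2 + (½)*3 = -2 + 3/2 = -½ ≈ -0.50000)
a(A) = (4 + A)*(-½ + A) (a(A) = (A + 4)*(A - ½) = (4 + A)*(-½ + A))
-1059*a(-14) = -1059*(-2 + (-14)² + (7/2)*(-14)) = -1059*(-2 + 196 - 49) = -1059*145 = -153555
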